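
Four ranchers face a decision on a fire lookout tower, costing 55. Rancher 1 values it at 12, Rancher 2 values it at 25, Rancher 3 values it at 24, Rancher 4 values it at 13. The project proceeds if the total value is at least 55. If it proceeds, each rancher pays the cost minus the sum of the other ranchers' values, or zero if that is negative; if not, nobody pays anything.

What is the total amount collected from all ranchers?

Total value 74 ≥ cost 55, so it is built.
Rancher 1: others sum to 62; max(0, 55 - 62) = 0.
Rancher 2: others sum to 49; max(0, 55 - 49) = 6.
Rancher 3: others sum to 50; max(0, 55 - 50) = 5.
Rancher 4: others sum to 61; max(0, 55 - 61) = 0.
Total collected = 0 + 6 + 5 + 0 = 11.

11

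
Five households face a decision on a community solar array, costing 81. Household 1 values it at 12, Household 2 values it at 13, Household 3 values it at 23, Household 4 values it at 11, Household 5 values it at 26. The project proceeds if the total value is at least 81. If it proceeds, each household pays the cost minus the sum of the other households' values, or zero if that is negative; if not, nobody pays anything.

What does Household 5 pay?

Total value 85 ≥ cost 81, so the project is built.
The other households' values sum to 59.
Cost minus that sum is 81 - 59 = 22.

22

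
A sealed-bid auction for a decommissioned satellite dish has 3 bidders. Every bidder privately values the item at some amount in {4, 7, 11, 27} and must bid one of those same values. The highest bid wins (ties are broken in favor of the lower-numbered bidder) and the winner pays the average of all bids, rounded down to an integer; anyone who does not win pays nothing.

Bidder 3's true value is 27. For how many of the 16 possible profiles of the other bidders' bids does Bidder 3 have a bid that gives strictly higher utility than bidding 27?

Others bid (4, 4): truth gives 16; bid 7 gives 22 > 16. Violating.
Others bid (4, 7): truth gives 15; bid 11 gives 20 > 15. Violating.
Others bid (7, 4): truth gives 15; bid 11 gives 20 > 15. Violating.
Others bid (7, 7): truth gives 14; bid 11 gives 19 > 14. Violating.
Others bid (4, 11): truth gives 13; no alternative beats it.
Others bid (4, 27): truth gives 0; no alternative beats it.
(Checking all 16 profiles: 4 have a profitable deviation, 12 do not.)

4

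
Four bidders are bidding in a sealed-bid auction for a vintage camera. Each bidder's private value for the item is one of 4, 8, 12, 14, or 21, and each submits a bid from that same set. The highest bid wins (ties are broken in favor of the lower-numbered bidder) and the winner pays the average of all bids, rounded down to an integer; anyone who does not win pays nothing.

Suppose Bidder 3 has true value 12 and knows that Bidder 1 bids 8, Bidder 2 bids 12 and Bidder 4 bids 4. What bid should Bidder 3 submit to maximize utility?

Bid 4: loses, pays 0, utility 0.
Bid 8: loses, pays 0, utility 0.
Bid 12: loses, pays 0, utility 0.
Bid 14: wins, pays 9, utility 12 - 9 = 3.
Bid 21: wins, pays 11, utility 12 - 11 = 1.
The best choice is 14 with utility 3.

14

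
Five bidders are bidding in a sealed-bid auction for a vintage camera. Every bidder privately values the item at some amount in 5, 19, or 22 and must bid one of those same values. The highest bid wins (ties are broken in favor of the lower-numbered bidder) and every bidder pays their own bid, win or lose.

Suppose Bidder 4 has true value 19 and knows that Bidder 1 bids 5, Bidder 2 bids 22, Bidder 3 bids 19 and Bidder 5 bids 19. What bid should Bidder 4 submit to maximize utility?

5

Bid 5: loses but pays 5, utility -5.
Bid 19: loses but pays 19, utility -19.
Bid 22: loses but pays 22, utility -22.
The best choice is 5 with utility -5.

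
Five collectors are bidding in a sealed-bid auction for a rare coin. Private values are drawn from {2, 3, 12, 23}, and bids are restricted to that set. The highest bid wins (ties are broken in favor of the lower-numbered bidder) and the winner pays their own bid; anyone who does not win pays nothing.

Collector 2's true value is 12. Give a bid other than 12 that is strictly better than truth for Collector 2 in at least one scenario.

3

Suppose Collector 1 bids 2, Collector 3 bids 2, Collector 4 bids 2 and Collector 5 bids 2.
Bid 12: wins, pays 12, utility 12 - 12 = 0.
Bid 3: wins, pays 3, utility 12 - 3 = 9.
So bidding 3 beats truth here (9 > 0).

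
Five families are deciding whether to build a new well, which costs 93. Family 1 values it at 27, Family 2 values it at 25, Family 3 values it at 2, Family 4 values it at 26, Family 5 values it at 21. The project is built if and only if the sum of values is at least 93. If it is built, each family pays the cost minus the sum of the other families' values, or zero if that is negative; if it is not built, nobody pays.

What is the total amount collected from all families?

67

Total value 101 ≥ cost 93, so it is built.
Family 1: others sum to 74; max(0, 93 - 74) = 19.
Family 2: others sum to 76; max(0, 93 - 76) = 17.
Family 3: others sum to 99; max(0, 93 - 99) = 0.
Family 4: others sum to 75; max(0, 93 - 75) = 18.
Family 5: others sum to 80; max(0, 93 - 80) = 13.
Total collected = 19 + 17 + 0 + 18 + 13 = 67.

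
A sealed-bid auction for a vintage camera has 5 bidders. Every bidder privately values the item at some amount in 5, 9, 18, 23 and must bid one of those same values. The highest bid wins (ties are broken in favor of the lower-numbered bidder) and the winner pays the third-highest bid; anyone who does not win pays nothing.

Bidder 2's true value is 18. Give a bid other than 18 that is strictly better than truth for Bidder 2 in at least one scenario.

23

Suppose Bidder 1 bids 5, Bidder 3 bids 5, Bidder 4 bids 5 and Bidder 5 bids 23.
Bid 18: loses, pays 0, utility 0.
Bid 23: wins, pays 5, utility 18 - 5 = 13.
So bidding 23 beats truth here (13 > 0).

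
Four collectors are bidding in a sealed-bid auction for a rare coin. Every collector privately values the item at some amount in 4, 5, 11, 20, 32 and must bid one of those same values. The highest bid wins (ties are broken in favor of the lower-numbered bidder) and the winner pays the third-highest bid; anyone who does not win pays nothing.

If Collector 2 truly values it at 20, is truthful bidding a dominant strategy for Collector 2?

No

Consider the case where Collector 1 bids 4, Collector 3 bids 4 and Collector 4 bids 32.
Truthful bid 20: loses, pays 0, utility 0.
Bid 32 instead: wins, pays 4, utility 20 - 4 = 16.
Since 16 > 0, bidding 32 is strictly better here, so truthful bidding is not dominant.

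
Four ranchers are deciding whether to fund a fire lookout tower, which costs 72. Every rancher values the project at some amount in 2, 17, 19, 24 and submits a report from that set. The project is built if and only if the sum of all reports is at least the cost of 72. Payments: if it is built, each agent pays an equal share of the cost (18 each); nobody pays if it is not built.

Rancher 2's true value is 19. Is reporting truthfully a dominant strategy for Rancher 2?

Consider the case where Rancher 1 reports 2, Rancher 3 reports 24 and Rancher 4 reports 24.
Truthful report 19: project not built, utility 0.
Report 24 instead: project built, pays 18, utility 19 - 18 = 1.
Since 1 > 0, reporting 24 is strictly better here, so truthful reporting is not dominant.

No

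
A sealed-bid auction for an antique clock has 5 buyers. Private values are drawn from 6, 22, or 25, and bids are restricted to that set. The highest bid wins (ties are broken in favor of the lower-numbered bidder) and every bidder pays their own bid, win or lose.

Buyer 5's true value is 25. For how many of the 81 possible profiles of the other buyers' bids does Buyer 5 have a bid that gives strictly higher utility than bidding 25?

66

Others bid (6, 6, 6, 6): truth gives 0; bid 22 gives 3 > 0. Violating.
Others bid (6, 6, 6, 25): truth gives -25; bid 6 gives -6 > -25. Violating.
Others bid (6, 6, 22, 25): truth gives -25; bid 6 gives -6 > -25. Violating.
Others bid (6, 6, 25, 6): truth gives -25; bid 6 gives -6 > -25. Violating.
Others bid (6, 6, 6, 22): truth gives 0; no alternative beats it.
Others bid (6, 6, 22, 6): truth gives 0; no alternative beats it.
(Checking all 81 profiles: 66 have a profitable deviation, 15 do not.)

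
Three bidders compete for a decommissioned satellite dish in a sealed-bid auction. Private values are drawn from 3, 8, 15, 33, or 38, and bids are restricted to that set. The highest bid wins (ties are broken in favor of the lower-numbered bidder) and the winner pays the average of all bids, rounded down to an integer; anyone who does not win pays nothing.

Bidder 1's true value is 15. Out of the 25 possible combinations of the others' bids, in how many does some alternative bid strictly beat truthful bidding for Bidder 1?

4

Others bid (3, 3): truth gives 8; bid 3 gives 12 > 8. Violating.
Others bid (3, 8): truth gives 7; bid 8 gives 9 > 7. Violating.
Others bid (8, 3): truth gives 7; bid 8 gives 9 > 7. Violating.
Others bid (8, 8): truth gives 5; bid 8 gives 7 > 5. Violating.
Others bid (3, 15): truth gives 4; no alternative beats it.
Others bid (3, 33): truth gives 0; no alternative beats it.
(Checking all 25 profiles: 4 have a profitable deviation, 21 do not.)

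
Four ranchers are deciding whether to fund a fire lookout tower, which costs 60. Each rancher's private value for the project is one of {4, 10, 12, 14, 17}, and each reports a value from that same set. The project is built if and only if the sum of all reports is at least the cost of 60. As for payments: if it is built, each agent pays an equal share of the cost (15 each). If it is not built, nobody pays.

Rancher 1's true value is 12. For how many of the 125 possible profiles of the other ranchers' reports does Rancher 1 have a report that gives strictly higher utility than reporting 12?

4

Others report (14, 17, 17): truth gives -3; report 4 gives 0 > -3. Violating.
Others report (17, 14, 17): truth gives -3; report 4 gives 0 > -3. Violating.
Others report (17, 17, 14): truth gives -3; report 4 gives 0 > -3. Violating.
Others report (17, 17, 17): truth gives -3; report 4 gives 0 > -3. Violating.
Others report (4, 4, 4): truth gives 0; no alternative beats it.
Others report (4, 4, 10): truth gives 0; no alternative beats it.
(Checking all 125 profiles: 4 have a profitable deviation, 121 do not.)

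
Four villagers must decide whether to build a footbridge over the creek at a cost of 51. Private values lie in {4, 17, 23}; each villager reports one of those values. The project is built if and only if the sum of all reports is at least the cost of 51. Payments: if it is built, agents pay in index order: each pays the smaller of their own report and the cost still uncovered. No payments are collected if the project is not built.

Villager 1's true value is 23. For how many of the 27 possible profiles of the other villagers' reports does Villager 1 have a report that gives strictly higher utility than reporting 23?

20

Others report (4, 17, 17): truth gives 0; report 17 gives 6 > 0. Violating.
Others report (4, 17, 23): truth gives 0; report 17 gives 6 > 0. Violating.
Others report (4, 23, 17): truth gives 0; report 17 gives 6 > 0. Violating.
Others report (4, 23, 23): truth gives 0; report 4 gives 19 > 0. Violating.
Others report (4, 4, 4): truth gives 0; no alternative beats it.
Others report (4, 4, 17): truth gives 0; no alternative beats it.
(Checking all 27 profiles: 20 have a profitable deviation, 7 do not.)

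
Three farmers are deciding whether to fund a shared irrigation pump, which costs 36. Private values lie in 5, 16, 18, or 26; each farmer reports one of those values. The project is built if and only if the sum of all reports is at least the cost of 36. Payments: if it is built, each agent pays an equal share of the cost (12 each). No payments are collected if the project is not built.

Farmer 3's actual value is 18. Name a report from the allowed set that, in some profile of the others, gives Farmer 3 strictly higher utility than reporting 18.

26

Suppose Farmer 1 reports 5 and Farmer 2 reports 5.
Report 18: project not built, utility 0.
Report 26: project built, pays 12, utility 18 - 12 = 6.
So reporting 26 beats truth here (6 > 0).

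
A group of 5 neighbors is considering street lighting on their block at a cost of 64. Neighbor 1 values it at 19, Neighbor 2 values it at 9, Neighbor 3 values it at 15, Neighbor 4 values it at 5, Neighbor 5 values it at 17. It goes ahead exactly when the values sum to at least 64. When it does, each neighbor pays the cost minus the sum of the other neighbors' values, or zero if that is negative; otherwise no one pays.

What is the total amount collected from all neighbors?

Total value 65 ≥ cost 64, so it is built.
Neighbor 1: others sum to 46; max(0, 64 - 46) = 18.
Neighbor 2: others sum to 56; max(0, 64 - 56) = 8.
Neighbor 3: others sum to 50; max(0, 64 - 50) = 14.
Neighbor 4: others sum to 60; max(0, 64 - 60) = 4.
Neighbor 5: others sum to 48; max(0, 64 - 48) = 16.
Total collected = 18 + 8 + 14 + 4 + 16 = 60.

60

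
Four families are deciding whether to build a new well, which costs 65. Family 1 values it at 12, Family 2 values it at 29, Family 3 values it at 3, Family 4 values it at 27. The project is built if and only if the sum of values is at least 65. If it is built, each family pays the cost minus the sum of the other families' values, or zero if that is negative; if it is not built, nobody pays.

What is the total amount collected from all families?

50

Total value 71 ≥ cost 65, so it is built.
Family 1: others sum to 59; max(0, 65 - 59) = 6.
Family 2: others sum to 42; max(0, 65 - 42) = 23.
Family 3: others sum to 68; max(0, 65 - 68) = 0.
Family 4: others sum to 44; max(0, 65 - 44) = 21.
Total collected = 6 + 23 + 0 + 21 = 50.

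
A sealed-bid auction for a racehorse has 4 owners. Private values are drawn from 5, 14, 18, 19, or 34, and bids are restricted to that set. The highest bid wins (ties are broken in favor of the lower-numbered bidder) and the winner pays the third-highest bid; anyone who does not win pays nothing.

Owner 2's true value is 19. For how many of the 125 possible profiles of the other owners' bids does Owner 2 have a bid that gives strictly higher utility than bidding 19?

27

Others bid (5, 5, 34): truth gives 0; bid 34 gives 14 > 0. Violating.
Others bid (5, 14, 34): truth gives 0; bid 34 gives 5 > 0. Violating.
Others bid (5, 18, 34): truth gives 0; bid 34 gives 1 > 0. Violating.
Others bid (5, 34, 5): truth gives 0; bid 34 gives 14 > 0. Violating.
Others bid (5, 5, 5): truth gives 14; no alternative beats it.
Others bid (5, 5, 14): truth gives 14; no alternative beats it.
(Checking all 125 profiles: 27 have a profitable deviation, 98 do not.)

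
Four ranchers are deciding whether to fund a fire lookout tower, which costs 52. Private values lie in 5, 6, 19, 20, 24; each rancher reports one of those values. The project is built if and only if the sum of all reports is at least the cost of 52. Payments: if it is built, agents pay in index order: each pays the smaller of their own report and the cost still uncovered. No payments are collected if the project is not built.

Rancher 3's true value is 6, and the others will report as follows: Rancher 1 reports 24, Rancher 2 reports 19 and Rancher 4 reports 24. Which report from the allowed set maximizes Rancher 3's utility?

5

Report 5: project built, pays 5, utility 6 - 5 = 1.
Report 6: project built, pays 6, utility 6 - 6 = 0.
Report 19: project built, pays 9, utility 6 - 9 = -3.
Report 20: project built, pays 9, utility 6 - 9 = -3.
Report 24: project built, pays 9, utility 6 - 9 = -3.
The best choice is 5 with utility 1.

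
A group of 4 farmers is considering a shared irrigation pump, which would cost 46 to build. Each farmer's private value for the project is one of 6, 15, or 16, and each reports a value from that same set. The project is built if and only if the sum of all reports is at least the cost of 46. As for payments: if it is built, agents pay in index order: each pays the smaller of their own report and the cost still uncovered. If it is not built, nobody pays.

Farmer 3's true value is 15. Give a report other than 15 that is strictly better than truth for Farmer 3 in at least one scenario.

Suppose Farmer 1 reports 15, Farmer 2 reports 15 and Farmer 4 reports 15.
Report 15: project built, pays 15, utility 15 - 15 = 0.
Report 6: project built, pays 6, utility 15 - 6 = 9.
So reporting 6 beats truth here (9 > 0).

6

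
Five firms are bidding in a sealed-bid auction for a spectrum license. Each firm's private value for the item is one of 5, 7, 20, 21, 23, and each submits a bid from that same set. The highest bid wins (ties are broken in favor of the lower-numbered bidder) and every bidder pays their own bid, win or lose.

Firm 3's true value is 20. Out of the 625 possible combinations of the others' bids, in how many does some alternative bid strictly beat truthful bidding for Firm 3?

Others bid (5, 5, 5, 5): truth gives 0; bid 7 gives 13 > 0. Violating.
Others bid (5, 5, 5, 7): truth gives 0; bid 7 gives 13 > 0. Violating.
Others bid (5, 5, 5, 21): truth gives -20; bid 21 gives -1 > -20. Violating.
Others bid (5, 5, 5, 23): truth gives -20; bid 23 gives -3 > -20. Violating.
Others bid (5, 5, 5, 20): truth gives 0; no alternative beats it.
Others bid (5, 5, 7, 20): truth gives 0; no alternative beats it.
(Checking all 625 profiles: 593 have a profitable deviation, 32 do not.)

593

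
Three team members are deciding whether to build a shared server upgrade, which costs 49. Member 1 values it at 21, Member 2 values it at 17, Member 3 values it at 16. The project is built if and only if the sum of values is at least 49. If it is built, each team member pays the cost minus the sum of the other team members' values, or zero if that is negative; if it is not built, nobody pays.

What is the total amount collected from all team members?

Total value 54 ≥ cost 49, so it is built.
Member 1: others sum to 33; max(0, 49 - 33) = 16.
Member 2: others sum to 37; max(0, 49 - 37) = 12.
Member 3: others sum to 38; max(0, 49 - 38) = 11.
Total collected = 16 + 12 + 11 = 39.

39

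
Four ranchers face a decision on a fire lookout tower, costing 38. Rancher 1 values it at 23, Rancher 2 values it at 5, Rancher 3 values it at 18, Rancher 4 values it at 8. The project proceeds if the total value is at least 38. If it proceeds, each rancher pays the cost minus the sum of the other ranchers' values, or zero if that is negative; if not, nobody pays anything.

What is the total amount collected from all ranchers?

9

Total value 54 ≥ cost 38, so it is built.
Rancher 1: others sum to 31; max(0, 38 - 31) = 7.
Rancher 2: others sum to 49; max(0, 38 - 49) = 0.
Rancher 3: others sum to 36; max(0, 38 - 36) = 2.
Rancher 4: others sum to 46; max(0, 38 - 46) = 0.
Total collected = 7 + 0 + 2 + 0 = 9.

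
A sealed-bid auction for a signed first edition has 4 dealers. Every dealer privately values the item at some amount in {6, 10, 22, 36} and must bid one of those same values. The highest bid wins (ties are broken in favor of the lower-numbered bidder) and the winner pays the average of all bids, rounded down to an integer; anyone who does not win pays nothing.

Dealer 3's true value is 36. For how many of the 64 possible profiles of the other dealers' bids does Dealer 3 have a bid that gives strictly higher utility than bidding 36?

12

Others bid (6, 6, 6): truth gives 23; bid 10 gives 29 > 23. Violating.
Others bid (6, 6, 10): truth gives 22; bid 10 gives 28 > 22. Violating.
Others bid (6, 6, 22): truth gives 19; bid 22 gives 22 > 19. Violating.
Others bid (6, 10, 6): truth gives 22; bid 22 gives 25 > 22. Violating.
Others bid (6, 6, 36): truth gives 15; no alternative beats it.
Others bid (6, 10, 36): truth gives 14; no alternative beats it.
(Checking all 64 profiles: 12 have a profitable deviation, 52 do not.)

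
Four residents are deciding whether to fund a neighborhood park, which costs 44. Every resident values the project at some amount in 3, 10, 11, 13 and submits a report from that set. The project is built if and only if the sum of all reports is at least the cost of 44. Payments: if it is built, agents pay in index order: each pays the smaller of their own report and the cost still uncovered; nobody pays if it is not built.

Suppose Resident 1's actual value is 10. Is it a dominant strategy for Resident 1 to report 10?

Check each profile of the others' reports and compare truth against every alternative report.
Others report (3, 3, 3): truth gives 0, best alternative gives 0.
Others report (3, 3, 10): truth gives 0, best alternative gives 0.
Others report (3, 3, 11): truth gives 0, best alternative gives 0.
Others report (3, 3, 13): truth gives 0, best alternative gives 0.
Others report (3, 10, 3): truth gives 0, best alternative gives 0.
Others report (3, 10, 10): truth gives 0, best alternative gives 0.
(Remaining 58 profiles checked similarly; truth is weakly best in each.)
In every case the truthful report is at least as good as any alternative, so it is a dominant strategy.

Yes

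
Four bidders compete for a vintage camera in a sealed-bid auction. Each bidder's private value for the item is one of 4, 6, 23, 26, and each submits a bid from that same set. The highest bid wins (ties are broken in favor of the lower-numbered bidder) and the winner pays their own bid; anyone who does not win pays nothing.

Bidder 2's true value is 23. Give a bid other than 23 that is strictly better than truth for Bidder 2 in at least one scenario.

Suppose Bidder 1 bids 4, Bidder 3 bids 4 and Bidder 4 bids 4.
Bid 23: wins, pays 23, utility 23 - 23 = 0.
Bid 6: wins, pays 6, utility 23 - 6 = 17.
So bidding 6 beats truth here (17 > 0).

6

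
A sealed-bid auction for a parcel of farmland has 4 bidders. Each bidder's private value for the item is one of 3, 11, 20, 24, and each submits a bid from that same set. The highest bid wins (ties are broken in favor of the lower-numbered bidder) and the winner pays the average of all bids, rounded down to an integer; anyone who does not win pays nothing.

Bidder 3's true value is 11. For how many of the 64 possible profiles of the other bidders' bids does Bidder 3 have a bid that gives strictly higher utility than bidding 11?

Others bid (3, 11, 3): truth gives 0; bid 20 gives 2 > 0. Violating.
Others bid (11, 3, 3): truth gives 0; bid 20 gives 2 > 0. Violating.
Others bid (3, 3, 3): truth gives 6; no alternative beats it.
Others bid (3, 3, 11): truth gives 4; no alternative beats it.
(Checking all 64 profiles: 2 have a profitable deviation, 62 do not.)

2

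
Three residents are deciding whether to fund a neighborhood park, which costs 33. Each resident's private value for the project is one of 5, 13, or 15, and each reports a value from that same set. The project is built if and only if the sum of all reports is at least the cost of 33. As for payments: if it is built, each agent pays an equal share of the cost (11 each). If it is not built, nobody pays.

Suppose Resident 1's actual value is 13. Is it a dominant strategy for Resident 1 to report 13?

Consider the case where Resident 2 reports 5 and Resident 3 reports 13.
Truthful report 13: project not built, utility 0.
Report 15 instead: project built, pays 11, utility 13 - 11 = 2.
Since 2 > 0, reporting 15 is strictly better here, so truthful reporting is not dominant.

No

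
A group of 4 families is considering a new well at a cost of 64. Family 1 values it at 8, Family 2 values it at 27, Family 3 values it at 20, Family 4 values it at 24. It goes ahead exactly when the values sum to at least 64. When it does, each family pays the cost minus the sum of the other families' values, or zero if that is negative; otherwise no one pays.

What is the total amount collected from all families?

Total value 79 ≥ cost 64, so it is built.
Family 1: others sum to 71; max(0, 64 - 71) = 0.
Family 2: others sum to 52; max(0, 64 - 52) = 12.
Family 3: others sum to 59; max(0, 64 - 59) = 5.
Family 4: others sum to 55; max(0, 64 - 55) = 9.
Total collected = 0 + 12 + 5 + 9 = 26.

26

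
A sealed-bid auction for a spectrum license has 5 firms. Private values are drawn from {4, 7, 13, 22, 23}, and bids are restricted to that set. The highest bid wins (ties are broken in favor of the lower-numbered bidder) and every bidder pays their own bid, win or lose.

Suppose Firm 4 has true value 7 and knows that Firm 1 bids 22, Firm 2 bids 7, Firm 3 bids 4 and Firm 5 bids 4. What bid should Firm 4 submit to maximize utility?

4

Bid 4: loses but pays 4, utility -4.
Bid 7: loses but pays 7, utility -7.
Bid 13: loses but pays 13, utility -13.
Bid 22: loses but pays 22, utility -22.
Bid 23: wins, pays 23, utility 7 - 23 = -16.
The best choice is 4 with utility -4.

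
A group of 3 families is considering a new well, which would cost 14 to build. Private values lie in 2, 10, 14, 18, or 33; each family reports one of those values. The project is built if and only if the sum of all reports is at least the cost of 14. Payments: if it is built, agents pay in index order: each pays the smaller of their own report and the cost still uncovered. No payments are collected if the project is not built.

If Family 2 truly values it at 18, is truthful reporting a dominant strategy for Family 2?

Consider the case where Family 1 reports 2 and Family 3 reports 2.
Truthful report 18: project built, pays 12, utility 18 - 12 = 6.
Report 10 instead: project built, pays 10, utility 18 - 10 = 8.
Since 8 > 6, reporting 10 is strictly better here, so truthful reporting is not dominant.

No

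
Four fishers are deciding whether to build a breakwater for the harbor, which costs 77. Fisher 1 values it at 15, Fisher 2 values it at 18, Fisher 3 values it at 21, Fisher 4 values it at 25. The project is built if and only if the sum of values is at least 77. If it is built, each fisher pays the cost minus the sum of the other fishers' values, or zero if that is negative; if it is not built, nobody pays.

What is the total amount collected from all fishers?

Total value 79 ≥ cost 77, so it is built.
Fisher 1: others sum to 64; max(0, 77 - 64) = 13.
Fisher 2: others sum to 61; max(0, 77 - 61) = 16.
Fisher 3: others sum to 58; max(0, 77 - 58) = 19.
Fisher 4: others sum to 54; max(0, 77 - 54) = 23.
Total collected = 13 + 16 + 19 + 23 = 71.

71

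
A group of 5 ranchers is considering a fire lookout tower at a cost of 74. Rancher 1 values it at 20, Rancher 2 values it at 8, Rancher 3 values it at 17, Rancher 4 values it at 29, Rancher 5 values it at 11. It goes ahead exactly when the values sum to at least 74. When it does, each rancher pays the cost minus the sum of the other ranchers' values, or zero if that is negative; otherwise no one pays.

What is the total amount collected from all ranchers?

33

Total value 85 ≥ cost 74, so it is built.
Rancher 1: others sum to 65; max(0, 74 - 65) = 9.
Rancher 2: others sum to 77; max(0, 74 - 77) = 0.
Rancher 3: others sum to 68; max(0, 74 - 68) = 6.
Rancher 4: others sum to 56; max(0, 74 - 56) = 18.
Rancher 5: others sum to 74; max(0, 74 - 74) = 0.
Total collected = 9 + 0 + 6 + 18 + 0 = 33.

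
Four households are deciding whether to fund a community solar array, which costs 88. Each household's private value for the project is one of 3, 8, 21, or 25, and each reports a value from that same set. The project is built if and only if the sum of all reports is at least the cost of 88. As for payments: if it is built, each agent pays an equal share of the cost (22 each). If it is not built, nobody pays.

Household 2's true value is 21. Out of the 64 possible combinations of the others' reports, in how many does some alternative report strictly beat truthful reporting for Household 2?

7

Others report (21, 21, 25): truth gives -1; report 3 gives 0 > -1. Violating.
Others report (21, 25, 21): truth gives -1; report 3 gives 0 > -1. Violating.
Others report (21, 25, 25): truth gives -1; report 3 gives 0 > -1. Violating.
Others report (25, 21, 21): truth gives -1; report 3 gives 0 > -1. Violating.
Others report (3, 3, 3): truth gives 0; no alternative beats it.
Others report (3, 3, 8): truth gives 0; no alternative beats it.
(Checking all 64 profiles: 7 have a profitable deviation, 57 do not.)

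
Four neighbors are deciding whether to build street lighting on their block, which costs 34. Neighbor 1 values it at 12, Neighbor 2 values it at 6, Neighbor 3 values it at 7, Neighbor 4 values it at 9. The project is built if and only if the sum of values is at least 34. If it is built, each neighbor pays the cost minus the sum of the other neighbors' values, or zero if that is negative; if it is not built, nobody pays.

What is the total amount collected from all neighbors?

Total value 34 ≥ cost 34, so it is built.
Neighbor 1: others sum to 22; max(0, 34 - 22) = 12.
Neighbor 2: others sum to 28; max(0, 34 - 28) = 6.
Neighbor 3: others sum to 27; max(0, 34 - 27) = 7.
Neighbor 4: others sum to 25; max(0, 34 - 25) = 9.
Total collected = 12 + 6 + 7 + 9 = 34.

34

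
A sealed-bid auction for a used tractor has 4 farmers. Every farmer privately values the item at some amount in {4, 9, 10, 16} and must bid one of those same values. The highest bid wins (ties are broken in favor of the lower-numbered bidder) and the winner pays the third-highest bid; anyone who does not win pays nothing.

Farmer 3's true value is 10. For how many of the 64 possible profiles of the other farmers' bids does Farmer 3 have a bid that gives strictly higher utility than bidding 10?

12

Others bid (4, 4, 16): truth gives 0; bid 16 gives 6 > 0. Violating.
Others bid (4, 9, 16): truth gives 0; bid 16 gives 1 > 0. Violating.
Others bid (4, 10, 4): truth gives 0; bid 16 gives 6 > 0. Violating.
Others bid (4, 10, 9): truth gives 0; bid 16 gives 1 > 0. Violating.
Others bid (4, 4, 4): truth gives 6; no alternative beats it.
Others bid (4, 4, 9): truth gives 6; no alternative beats it.
(Checking all 64 profiles: 12 have a profitable deviation, 52 do not.)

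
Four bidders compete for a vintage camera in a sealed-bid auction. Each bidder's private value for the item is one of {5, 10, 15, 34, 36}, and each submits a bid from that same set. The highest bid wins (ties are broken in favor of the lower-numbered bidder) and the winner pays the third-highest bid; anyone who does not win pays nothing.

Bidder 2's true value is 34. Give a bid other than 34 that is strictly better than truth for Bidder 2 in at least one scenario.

Suppose Bidder 1 bids 5, Bidder 3 bids 5 and Bidder 4 bids 36.
Bid 34: loses, pays 0, utility 0.
Bid 36: wins, pays 5, utility 34 - 5 = 29.
So bidding 36 beats truth here (29 > 0).

36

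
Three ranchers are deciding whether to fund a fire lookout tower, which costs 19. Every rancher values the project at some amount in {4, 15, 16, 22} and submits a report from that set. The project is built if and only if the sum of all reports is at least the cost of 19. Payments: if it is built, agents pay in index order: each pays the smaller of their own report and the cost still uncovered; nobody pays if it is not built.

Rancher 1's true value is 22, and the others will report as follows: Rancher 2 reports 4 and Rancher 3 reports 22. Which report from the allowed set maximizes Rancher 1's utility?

Report 4: project built, pays 4, utility 22 - 4 = 18.
Report 15: project built, pays 15, utility 22 - 15 = 7.
Report 16: project built, pays 16, utility 22 - 16 = 6.
Report 22: project built, pays 19, utility 22 - 19 = 3.
The best choice is 4 with utility 18.

4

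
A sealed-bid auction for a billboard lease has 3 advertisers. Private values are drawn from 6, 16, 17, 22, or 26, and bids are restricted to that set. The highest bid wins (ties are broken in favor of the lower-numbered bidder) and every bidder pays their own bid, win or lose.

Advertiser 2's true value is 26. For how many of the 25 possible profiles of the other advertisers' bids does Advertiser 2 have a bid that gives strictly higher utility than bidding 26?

Others bid (6, 6): truth gives 0; bid 16 gives 10 > 0. Violating.
Others bid (6, 16): truth gives 0; bid 16 gives 10 > 0. Violating.
Others bid (6, 17): truth gives 0; bid 17 gives 9 > 0. Violating.
Others bid (6, 22): truth gives 0; bid 22 gives 4 > 0. Violating.
Others bid (6, 26): truth gives 0; no alternative beats it.
Others bid (16, 26): truth gives 0; no alternative beats it.
(Checking all 25 profiles: 17 have a profitable deviation, 8 do not.)

17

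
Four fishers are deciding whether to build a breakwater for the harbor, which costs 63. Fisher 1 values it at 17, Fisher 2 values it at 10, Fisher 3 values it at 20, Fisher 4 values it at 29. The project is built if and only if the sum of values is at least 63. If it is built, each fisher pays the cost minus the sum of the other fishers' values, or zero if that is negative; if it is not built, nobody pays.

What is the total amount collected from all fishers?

27

Total value 76 ≥ cost 63, so it is built.
Fisher 1: others sum to 59; max(0, 63 - 59) = 4.
Fisher 2: others sum to 66; max(0, 63 - 66) = 0.
Fisher 3: others sum to 56; max(0, 63 - 56) = 7.
Fisher 4: others sum to 47; max(0, 63 - 47) = 16.
Total collected = 4 + 0 + 7 + 16 = 27.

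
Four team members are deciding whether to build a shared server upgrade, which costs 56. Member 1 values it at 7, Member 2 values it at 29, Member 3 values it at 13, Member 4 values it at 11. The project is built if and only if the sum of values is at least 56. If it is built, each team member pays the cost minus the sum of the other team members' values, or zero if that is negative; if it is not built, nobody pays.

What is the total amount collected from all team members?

Total value 60 ≥ cost 56, so it is built.
Member 1: others sum to 53; max(0, 56 - 53) = 3.
Member 2: others sum to 31; max(0, 56 - 31) = 25.
Member 3: others sum to 47; max(0, 56 - 47) = 9.
Member 4: others sum to 49; max(0, 56 - 49) = 7.
Total collected = 3 + 25 + 9 + 7 = 44.

44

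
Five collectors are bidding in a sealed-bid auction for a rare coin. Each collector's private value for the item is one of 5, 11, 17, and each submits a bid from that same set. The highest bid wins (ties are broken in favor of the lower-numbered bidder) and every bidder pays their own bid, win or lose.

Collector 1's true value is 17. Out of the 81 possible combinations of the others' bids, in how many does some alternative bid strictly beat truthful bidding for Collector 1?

16

Others bid (5, 5, 5, 5): truth gives 0; bid 5 gives 12 > 0. Violating.
Others bid (5, 5, 5, 11): truth gives 0; bid 11 gives 6 > 0. Violating.
Others bid (5, 5, 11, 5): truth gives 0; bid 11 gives 6 > 0. Violating.
Others bid (5, 5, 11, 11): truth gives 0; bid 11 gives 6 > 0. Violating.
Others bid (5, 5, 5, 17): truth gives 0; no alternative beats it.
Others bid (5, 5, 11, 17): truth gives 0; no alternative beats it.
(Checking all 81 profiles: 16 have a profitable deviation, 65 do not.)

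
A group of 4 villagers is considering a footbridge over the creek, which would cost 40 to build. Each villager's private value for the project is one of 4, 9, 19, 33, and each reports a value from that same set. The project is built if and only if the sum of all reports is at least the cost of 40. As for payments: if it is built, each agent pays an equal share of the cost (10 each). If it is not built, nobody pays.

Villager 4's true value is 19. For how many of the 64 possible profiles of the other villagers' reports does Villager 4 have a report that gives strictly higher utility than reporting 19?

4

Others report (4, 4, 4): truth gives 0; report 33 gives 9 > 0. Violating.
Others report (4, 4, 9): truth gives 0; report 33 gives 9 > 0. Violating.
Others report (4, 9, 4): truth gives 0; report 33 gives 9 > 0. Violating.
Others report (9, 4, 4): truth gives 0; report 33 gives 9 > 0. Violating.
Others report (4, 4, 19): truth gives 9; no alternative beats it.
Others report (4, 4, 33): truth gives 9; no alternative beats it.
(Checking all 64 profiles: 4 have a profitable deviation, 60 do not.)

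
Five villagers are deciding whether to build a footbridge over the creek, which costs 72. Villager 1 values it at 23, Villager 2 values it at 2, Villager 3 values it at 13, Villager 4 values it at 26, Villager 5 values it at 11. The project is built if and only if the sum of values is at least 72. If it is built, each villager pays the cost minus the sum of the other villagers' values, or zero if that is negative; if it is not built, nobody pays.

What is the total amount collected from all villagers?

61

Total value 75 ≥ cost 72, so it is built.
Villager 1: others sum to 52; max(0, 72 - 52) = 20.
Villager 2: others sum to 73; max(0, 72 - 73) = 0.
Villager 3: others sum to 62; max(0, 72 - 62) = 10.
Villager 4: others sum to 49; max(0, 72 - 49) = 23.
Villager 5: others sum to 64; max(0, 72 - 64) = 8.
Total collected = 20 + 0 + 10 + 23 + 8 = 61.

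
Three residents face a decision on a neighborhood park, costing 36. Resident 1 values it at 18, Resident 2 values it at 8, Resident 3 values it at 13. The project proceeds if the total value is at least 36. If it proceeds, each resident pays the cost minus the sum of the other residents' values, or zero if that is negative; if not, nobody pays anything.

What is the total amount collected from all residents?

30

Total value 39 ≥ cost 36, so it is built.
Resident 1: others sum to 21; max(0, 36 - 21) = 15.
Resident 2: others sum to 31; max(0, 36 - 31) = 5.
Resident 3: others sum to 26; max(0, 36 - 26) = 10.
Total collected = 15 + 5 + 10 = 30.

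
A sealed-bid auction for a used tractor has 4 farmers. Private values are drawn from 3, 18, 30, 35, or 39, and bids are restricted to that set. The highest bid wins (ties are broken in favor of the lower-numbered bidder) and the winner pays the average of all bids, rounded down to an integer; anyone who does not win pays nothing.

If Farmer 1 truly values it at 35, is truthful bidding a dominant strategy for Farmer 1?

Consider the case where Farmer 2 bids 3, Farmer 3 bids 3 and Farmer 4 bids 3.
Truthful bid 35: wins, pays 11, utility 35 - 11 = 24.
Bid 3 instead: wins, pays 3, utility 35 - 3 = 32.
Since 32 > 24, bidding 3 is strictly better here, so truthful bidding is not dominant.

No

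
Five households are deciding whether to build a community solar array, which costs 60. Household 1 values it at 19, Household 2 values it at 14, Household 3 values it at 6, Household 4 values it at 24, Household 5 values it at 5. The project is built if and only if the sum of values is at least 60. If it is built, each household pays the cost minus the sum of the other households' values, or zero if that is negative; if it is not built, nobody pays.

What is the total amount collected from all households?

33

Total value 68 ≥ cost 60, so it is built.
Household 1: others sum to 49; max(0, 60 - 49) = 11.
Household 2: others sum to 54; max(0, 60 - 54) = 6.
Household 3: others sum to 62; max(0, 60 - 62) = 0.
Household 4: others sum to 44; max(0, 60 - 44) = 16.
Household 5: others sum to 63; max(0, 60 - 63) = 0.
Total collected = 11 + 6 + 0 + 16 + 0 = 33.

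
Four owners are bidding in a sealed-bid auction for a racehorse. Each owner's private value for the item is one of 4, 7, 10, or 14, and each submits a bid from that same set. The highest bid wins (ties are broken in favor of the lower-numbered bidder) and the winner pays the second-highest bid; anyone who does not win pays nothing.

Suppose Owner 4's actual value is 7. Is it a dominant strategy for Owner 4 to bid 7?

Yes

Check each profile of the others' bids and compare truth against every alternative bid.
Others bid (4, 4, 4): truth gives 3, best alternative gives 3.
Others bid (4, 4, 7): truth gives 0, best alternative gives 0.
Others bid (4, 4, 10): truth gives 0, best alternative gives 0.
Others bid (4, 4, 14): truth gives 0, best alternative gives 0.
Others bid (4, 7, 4): truth gives 0, best alternative gives 0.
Others bid (4, 7, 7): truth gives 0, best alternative gives 0.
(Remaining 58 profiles checked similarly; truth is weakly best in each.)
In every case the truthful bid is at least as good as any alternative, so it is a dominant strategy.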